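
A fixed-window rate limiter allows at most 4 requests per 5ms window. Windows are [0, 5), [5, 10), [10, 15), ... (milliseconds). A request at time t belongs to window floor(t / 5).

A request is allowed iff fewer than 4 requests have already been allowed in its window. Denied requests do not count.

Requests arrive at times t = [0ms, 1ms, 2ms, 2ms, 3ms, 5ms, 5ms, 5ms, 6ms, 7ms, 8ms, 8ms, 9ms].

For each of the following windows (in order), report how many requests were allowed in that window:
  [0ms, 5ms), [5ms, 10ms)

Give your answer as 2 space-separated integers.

Answer: 4 4

Derivation:
Processing requests:
  req#1 t=0ms (window 0): ALLOW
  req#2 t=1ms (window 0): ALLOW
  req#3 t=2ms (window 0): ALLOW
  req#4 t=2ms (window 0): ALLOW
  req#5 t=3ms (window 0): DENY
  req#6 t=5ms (window 1): ALLOW
  req#7 t=5ms (window 1): ALLOW
  req#8 t=5ms (window 1): ALLOW
  req#9 t=6ms (window 1): ALLOW
  req#10 t=7ms (window 1): DENY
  req#11 t=8ms (window 1): DENY
  req#12 t=8ms (window 1): DENY
  req#13 t=9ms (window 1): DENY

Allowed counts by window: 4 4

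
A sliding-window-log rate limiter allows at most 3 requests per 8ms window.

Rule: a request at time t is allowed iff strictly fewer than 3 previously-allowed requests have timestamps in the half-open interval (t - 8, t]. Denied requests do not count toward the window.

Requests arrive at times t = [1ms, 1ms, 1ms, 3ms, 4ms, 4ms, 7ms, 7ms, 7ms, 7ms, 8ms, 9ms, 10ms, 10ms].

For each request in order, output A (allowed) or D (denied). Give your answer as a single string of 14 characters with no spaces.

Answer: AAADDDDDDDDAAA

Derivation:
Tracking allowed requests in the window:
  req#1 t=1ms: ALLOW
  req#2 t=1ms: ALLOW
  req#3 t=1ms: ALLOW
  req#4 t=3ms: DENY
  req#5 t=4ms: DENY
  req#6 t=4ms: DENY
  req#7 t=7ms: DENY
  req#8 t=7ms: DENY
  req#9 t=7ms: DENY
  req#10 t=7ms: DENY
  req#11 t=8ms: DENY
  req#12 t=9ms: ALLOW
  req#13 t=10ms: ALLOW
  req#14 t=10ms: ALLOW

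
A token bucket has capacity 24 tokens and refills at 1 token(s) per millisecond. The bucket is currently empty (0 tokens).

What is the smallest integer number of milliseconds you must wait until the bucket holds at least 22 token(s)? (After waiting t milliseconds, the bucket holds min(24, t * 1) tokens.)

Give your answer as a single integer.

Need t * 1 >= 22, so t >= 22/1.
Smallest integer t = ceil(22/1) = 22.

Answer: 22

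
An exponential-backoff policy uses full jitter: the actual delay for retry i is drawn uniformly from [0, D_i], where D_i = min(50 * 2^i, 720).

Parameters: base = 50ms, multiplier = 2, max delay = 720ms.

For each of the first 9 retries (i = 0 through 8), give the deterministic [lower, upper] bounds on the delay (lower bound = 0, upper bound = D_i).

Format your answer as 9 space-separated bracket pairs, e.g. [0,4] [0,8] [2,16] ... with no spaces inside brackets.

Computing bounds per retry:
  i=0: D_i=min(50*2^0,720)=50, bounds=[0,50]
  i=1: D_i=min(50*2^1,720)=100, bounds=[0,100]
  i=2: D_i=min(50*2^2,720)=200, bounds=[0,200]
  i=3: D_i=min(50*2^3,720)=400, bounds=[0,400]
  i=4: D_i=min(50*2^4,720)=720, bounds=[0,720]
  i=5: D_i=min(50*2^5,720)=720, bounds=[0,720]
  i=6: D_i=min(50*2^6,720)=720, bounds=[0,720]
  i=7: D_i=min(50*2^7,720)=720, bounds=[0,720]
  i=8: D_i=min(50*2^8,720)=720, bounds=[0,720]

Answer: [0,50] [0,100] [0,200] [0,400] [0,720] [0,720] [0,720] [0,720] [0,720]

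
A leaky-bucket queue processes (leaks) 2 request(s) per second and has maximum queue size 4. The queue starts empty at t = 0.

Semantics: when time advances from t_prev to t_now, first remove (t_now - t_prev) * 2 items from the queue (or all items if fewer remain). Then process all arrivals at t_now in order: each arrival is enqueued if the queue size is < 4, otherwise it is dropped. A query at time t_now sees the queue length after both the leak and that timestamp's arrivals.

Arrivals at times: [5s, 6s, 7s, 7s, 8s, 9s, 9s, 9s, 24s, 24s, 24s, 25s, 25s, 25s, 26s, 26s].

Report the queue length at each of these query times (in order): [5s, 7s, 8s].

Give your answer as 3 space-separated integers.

Answer: 1 2 1

Derivation:
Queue lengths at query times:
  query t=5s: backlog = 1
  query t=7s: backlog = 2
  query t=8s: backlog = 1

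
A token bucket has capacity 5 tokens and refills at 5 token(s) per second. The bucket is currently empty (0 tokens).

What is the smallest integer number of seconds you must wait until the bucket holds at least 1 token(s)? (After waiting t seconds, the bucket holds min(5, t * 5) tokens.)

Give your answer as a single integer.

Answer: 1

Derivation:
Need t * 5 >= 1, so t >= 1/5.
Smallest integer t = ceil(1/5) = 1.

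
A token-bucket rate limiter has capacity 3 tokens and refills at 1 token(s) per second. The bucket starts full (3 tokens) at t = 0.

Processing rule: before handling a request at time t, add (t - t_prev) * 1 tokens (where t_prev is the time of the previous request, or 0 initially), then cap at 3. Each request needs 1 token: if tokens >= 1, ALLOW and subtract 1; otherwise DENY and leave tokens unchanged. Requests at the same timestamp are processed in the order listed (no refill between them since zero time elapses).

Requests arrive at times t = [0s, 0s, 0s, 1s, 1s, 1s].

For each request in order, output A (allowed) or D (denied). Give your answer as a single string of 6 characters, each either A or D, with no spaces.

Simulating step by step:
  req#1 t=0s: ALLOW
  req#2 t=0s: ALLOW
  req#3 t=0s: ALLOW
  req#4 t=1s: ALLOW
  req#5 t=1s: DENY
  req#6 t=1s: DENY

Answer: AAAADD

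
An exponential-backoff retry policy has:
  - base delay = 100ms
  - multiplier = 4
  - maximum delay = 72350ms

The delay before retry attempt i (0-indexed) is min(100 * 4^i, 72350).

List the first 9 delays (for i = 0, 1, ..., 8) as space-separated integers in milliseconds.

Computing each delay:
  i=0: min(100*4^0, 72350) = 100
  i=1: min(100*4^1, 72350) = 400
  i=2: min(100*4^2, 72350) = 1600
  i=3: min(100*4^3, 72350) = 6400
  i=4: min(100*4^4, 72350) = 25600
  i=5: min(100*4^5, 72350) = 72350
  i=6: min(100*4^6, 72350) = 72350
  i=7: min(100*4^7, 72350) = 72350
  i=8: min(100*4^8, 72350) = 72350

Answer: 100 400 1600 6400 25600 72350 72350 72350 72350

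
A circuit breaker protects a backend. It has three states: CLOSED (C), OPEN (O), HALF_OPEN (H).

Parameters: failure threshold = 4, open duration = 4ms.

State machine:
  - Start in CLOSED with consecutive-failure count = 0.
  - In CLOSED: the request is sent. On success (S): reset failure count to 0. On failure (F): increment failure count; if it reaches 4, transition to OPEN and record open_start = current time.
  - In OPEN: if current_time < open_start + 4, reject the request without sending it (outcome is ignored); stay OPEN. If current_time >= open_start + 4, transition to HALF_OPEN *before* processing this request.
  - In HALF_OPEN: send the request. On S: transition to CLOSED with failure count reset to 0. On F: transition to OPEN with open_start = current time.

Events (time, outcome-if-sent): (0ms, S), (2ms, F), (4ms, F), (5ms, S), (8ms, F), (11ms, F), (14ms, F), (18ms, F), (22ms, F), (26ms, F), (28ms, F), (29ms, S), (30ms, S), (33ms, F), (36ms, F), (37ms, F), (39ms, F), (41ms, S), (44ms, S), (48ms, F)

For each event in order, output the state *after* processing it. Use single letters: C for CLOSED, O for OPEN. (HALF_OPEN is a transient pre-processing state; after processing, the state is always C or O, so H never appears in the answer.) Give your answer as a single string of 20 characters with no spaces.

Answer: CCCCCCCOOOOOCCCCOOCC

Derivation:
State after each event:
  event#1 t=0ms outcome=S: state=CLOSED
  event#2 t=2ms outcome=F: state=CLOSED
  event#3 t=4ms outcome=F: state=CLOSED
  event#4 t=5ms outcome=S: state=CLOSED
  event#5 t=8ms outcome=F: state=CLOSED
  event#6 t=11ms outcome=F: state=CLOSED
  event#7 t=14ms outcome=F: state=CLOSED
  event#8 t=18ms outcome=F: state=OPEN
  event#9 t=22ms outcome=F: state=OPEN
  event#10 t=26ms outcome=F: state=OPEN
  event#11 t=28ms outcome=F: state=OPEN
  event#12 t=29ms outcome=S: state=OPEN
  event#13 t=30ms outcome=S: state=CLOSED
  event#14 t=33ms outcome=F: state=CLOSED
  event#15 t=36ms outcome=F: state=CLOSED
  event#16 t=37ms outcome=F: state=CLOSED
  event#17 t=39ms outcome=F: state=OPEN
  event#18 t=41ms outcome=S: state=OPEN
  event#19 t=44ms outcome=S: state=CLOSED
  event#20 t=48ms outcome=F: state=CLOSED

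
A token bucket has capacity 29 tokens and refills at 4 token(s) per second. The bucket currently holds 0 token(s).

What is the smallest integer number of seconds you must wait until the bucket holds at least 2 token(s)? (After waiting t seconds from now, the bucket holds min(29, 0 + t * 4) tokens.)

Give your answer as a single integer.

Answer: 1

Derivation:
Need 0 + t * 4 >= 2, so t >= 2/4.
Smallest integer t = ceil(2/4) = 1.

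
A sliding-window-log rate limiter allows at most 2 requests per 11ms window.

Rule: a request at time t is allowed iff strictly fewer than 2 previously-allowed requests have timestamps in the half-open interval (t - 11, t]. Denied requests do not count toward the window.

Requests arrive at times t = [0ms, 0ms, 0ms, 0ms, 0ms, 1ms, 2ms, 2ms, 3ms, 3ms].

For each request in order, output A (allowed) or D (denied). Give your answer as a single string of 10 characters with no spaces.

Answer: AADDDDDDDD

Derivation:
Tracking allowed requests in the window:
  req#1 t=0ms: ALLOW
  req#2 t=0ms: ALLOW
  req#3 t=0ms: DENY
  req#4 t=0ms: DENY
  req#5 t=0ms: DENY
  req#6 t=1ms: DENY
  req#7 t=2ms: DENY
  req#8 t=2ms: DENY
  req#9 t=3ms: DENY
  req#10 t=3ms: DENY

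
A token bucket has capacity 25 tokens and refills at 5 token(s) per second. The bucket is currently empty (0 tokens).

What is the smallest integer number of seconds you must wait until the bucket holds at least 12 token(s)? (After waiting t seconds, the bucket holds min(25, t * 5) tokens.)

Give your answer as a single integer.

Need t * 5 >= 12, so t >= 12/5.
Smallest integer t = ceil(12/5) = 3.

Answer: 3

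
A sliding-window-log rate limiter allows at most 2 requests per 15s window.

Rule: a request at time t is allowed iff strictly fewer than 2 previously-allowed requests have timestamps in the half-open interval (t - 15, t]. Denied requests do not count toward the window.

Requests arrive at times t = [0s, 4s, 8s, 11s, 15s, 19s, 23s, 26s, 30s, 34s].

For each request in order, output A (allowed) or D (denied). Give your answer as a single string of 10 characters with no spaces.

Tracking allowed requests in the window:
  req#1 t=0s: ALLOW
  req#2 t=4s: ALLOW
  req#3 t=8s: DENY
  req#4 t=11s: DENY
  req#5 t=15s: ALLOW
  req#6 t=19s: ALLOW
  req#7 t=23s: DENY
  req#8 t=26s: DENY
  req#9 t=30s: ALLOW
  req#10 t=34s: ALLOW

Answer: AADDAADDAA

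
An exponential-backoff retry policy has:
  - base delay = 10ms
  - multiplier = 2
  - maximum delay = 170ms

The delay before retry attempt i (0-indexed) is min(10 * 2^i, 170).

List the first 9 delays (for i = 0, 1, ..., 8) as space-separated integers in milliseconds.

Answer: 10 20 40 80 160 170 170 170 170

Derivation:
Computing each delay:
  i=0: min(10*2^0, 170) = 10
  i=1: min(10*2^1, 170) = 20
  i=2: min(10*2^2, 170) = 40
  i=3: min(10*2^3, 170) = 80
  i=4: min(10*2^4, 170) = 160
  i=5: min(10*2^5, 170) = 170
  i=6: min(10*2^6, 170) = 170
  i=7: min(10*2^7, 170) = 170
  i=8: min(10*2^8, 170) = 170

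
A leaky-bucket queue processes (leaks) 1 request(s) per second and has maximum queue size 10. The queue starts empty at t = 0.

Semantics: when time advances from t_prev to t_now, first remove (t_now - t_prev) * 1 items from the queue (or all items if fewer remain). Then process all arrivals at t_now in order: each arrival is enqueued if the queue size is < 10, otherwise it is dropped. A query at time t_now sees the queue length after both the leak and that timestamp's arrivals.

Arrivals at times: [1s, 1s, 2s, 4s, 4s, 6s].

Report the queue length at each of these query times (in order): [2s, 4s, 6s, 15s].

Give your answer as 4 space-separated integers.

Queue lengths at query times:
  query t=2s: backlog = 2
  query t=4s: backlog = 2
  query t=6s: backlog = 1
  query t=15s: backlog = 0

Answer: 2 2 1 0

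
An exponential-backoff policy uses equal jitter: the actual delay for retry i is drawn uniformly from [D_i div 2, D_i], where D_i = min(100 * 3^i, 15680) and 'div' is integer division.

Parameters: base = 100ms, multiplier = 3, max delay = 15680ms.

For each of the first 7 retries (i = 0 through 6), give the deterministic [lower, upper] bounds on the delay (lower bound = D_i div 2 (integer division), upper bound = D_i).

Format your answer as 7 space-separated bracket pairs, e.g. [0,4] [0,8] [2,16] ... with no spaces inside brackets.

Computing bounds per retry:
  i=0: D_i=min(100*3^0,15680)=100, bounds=[50,100]
  i=1: D_i=min(100*3^1,15680)=300, bounds=[150,300]
  i=2: D_i=min(100*3^2,15680)=900, bounds=[450,900]
  i=3: D_i=min(100*3^3,15680)=2700, bounds=[1350,2700]
  i=4: D_i=min(100*3^4,15680)=8100, bounds=[4050,8100]
  i=5: D_i=min(100*3^5,15680)=15680, bounds=[7840,15680]
  i=6: D_i=min(100*3^6,15680)=15680, bounds=[7840,15680]

Answer: [50,100] [150,300] [450,900] [1350,2700] [4050,8100] [7840,15680] [7840,15680]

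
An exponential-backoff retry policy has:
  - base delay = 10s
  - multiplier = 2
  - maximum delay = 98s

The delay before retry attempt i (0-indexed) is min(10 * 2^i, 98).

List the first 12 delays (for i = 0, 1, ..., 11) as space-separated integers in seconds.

Answer: 10 20 40 80 98 98 98 98 98 98 98 98

Derivation:
Computing each delay:
  i=0: min(10*2^0, 98) = 10
  i=1: min(10*2^1, 98) = 20
  i=2: min(10*2^2, 98) = 40
  i=3: min(10*2^3, 98) = 80
  i=4: min(10*2^4, 98) = 98
  i=5: min(10*2^5, 98) = 98
  i=6: min(10*2^6, 98) = 98
  i=7: min(10*2^7, 98) = 98
  i=8: min(10*2^8, 98) = 98
  i=9: min(10*2^9, 98) = 98
  i=10: min(10*2^10, 98) = 98
  i=11: min(10*2^11, 98) = 98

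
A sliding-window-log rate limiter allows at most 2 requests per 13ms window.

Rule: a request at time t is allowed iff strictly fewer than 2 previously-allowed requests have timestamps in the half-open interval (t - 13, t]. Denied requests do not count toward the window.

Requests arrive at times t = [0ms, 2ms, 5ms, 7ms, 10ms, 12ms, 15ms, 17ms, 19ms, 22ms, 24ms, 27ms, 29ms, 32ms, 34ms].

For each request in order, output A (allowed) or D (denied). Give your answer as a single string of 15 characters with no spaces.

Answer: AADDDDAADDDDAAD

Derivation:
Tracking allowed requests in the window:
  req#1 t=0ms: ALLOW
  req#2 t=2ms: ALLOW
  req#3 t=5ms: DENY
  req#4 t=7ms: DENY
  req#5 t=10ms: DENY
  req#6 t=12ms: DENY
  req#7 t=15ms: ALLOW
  req#8 t=17ms: ALLOW
  req#9 t=19ms: DENY
  req#10 t=22ms: DENY
  req#11 t=24ms: DENY
  req#12 t=27ms: DENY
  req#13 t=29ms: ALLOW
  req#14 t=32ms: ALLOW
  req#15 t=34ms: DENY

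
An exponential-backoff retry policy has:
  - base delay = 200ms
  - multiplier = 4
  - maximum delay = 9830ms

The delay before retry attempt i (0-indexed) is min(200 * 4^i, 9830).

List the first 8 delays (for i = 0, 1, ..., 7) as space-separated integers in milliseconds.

Answer: 200 800 3200 9830 9830 9830 9830 9830

Derivation:
Computing each delay:
  i=0: min(200*4^0, 9830) = 200
  i=1: min(200*4^1, 9830) = 800
  i=2: min(200*4^2, 9830) = 3200
  i=3: min(200*4^3, 9830) = 9830
  i=4: min(200*4^4, 9830) = 9830
  i=5: min(200*4^5, 9830) = 9830
  i=6: min(200*4^6, 9830) = 9830
  i=7: min(200*4^7, 9830) = 9830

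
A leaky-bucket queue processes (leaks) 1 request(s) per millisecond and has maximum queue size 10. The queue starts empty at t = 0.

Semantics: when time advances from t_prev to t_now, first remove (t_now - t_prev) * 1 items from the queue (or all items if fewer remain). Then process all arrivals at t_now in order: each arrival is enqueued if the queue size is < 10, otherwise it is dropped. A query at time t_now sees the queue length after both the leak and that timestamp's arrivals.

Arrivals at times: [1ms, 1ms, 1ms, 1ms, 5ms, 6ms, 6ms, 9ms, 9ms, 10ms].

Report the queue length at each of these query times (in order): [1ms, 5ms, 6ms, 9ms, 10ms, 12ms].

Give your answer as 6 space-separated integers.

Queue lengths at query times:
  query t=1ms: backlog = 4
  query t=5ms: backlog = 1
  query t=6ms: backlog = 2
  query t=9ms: backlog = 2
  query t=10ms: backlog = 2
  query t=12ms: backlog = 0

Answer: 4 1 2 2 2 0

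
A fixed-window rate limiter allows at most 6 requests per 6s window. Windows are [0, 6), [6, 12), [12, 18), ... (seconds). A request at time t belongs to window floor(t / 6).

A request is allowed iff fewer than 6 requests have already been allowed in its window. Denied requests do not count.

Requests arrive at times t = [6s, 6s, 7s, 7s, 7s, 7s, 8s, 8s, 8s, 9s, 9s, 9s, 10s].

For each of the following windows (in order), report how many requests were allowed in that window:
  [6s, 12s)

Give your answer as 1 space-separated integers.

Answer: 6

Derivation:
Processing requests:
  req#1 t=6s (window 1): ALLOW
  req#2 t=6s (window 1): ALLOW
  req#3 t=7s (window 1): ALLOW
  req#4 t=7s (window 1): ALLOW
  req#5 t=7s (window 1): ALLOW
  req#6 t=7s (window 1): ALLOW
  req#7 t=8s (window 1): DENY
  req#8 t=8s (window 1): DENY
  req#9 t=8s (window 1): DENY
  req#10 t=9s (window 1): DENY
  req#11 t=9s (window 1): DENY
  req#12 t=9s (window 1): DENY
  req#13 t=10s (window 1): DENY

Allowed counts by window: 6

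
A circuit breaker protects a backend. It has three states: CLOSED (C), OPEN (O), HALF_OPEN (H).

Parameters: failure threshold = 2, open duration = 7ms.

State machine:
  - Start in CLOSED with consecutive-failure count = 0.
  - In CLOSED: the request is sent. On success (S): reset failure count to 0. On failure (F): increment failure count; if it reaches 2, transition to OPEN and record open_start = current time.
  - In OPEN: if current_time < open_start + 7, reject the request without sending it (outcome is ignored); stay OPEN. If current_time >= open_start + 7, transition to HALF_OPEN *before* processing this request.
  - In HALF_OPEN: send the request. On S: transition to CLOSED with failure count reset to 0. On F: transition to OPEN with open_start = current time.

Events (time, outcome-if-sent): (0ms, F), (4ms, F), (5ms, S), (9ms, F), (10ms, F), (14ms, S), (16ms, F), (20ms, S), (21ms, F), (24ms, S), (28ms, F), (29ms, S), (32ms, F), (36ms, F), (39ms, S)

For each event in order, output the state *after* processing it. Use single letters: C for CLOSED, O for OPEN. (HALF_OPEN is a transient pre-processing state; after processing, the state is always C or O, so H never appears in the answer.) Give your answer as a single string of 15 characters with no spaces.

Answer: COOOOCCCCCCCCOO

Derivation:
State after each event:
  event#1 t=0ms outcome=F: state=CLOSED
  event#2 t=4ms outcome=F: state=OPEN
  event#3 t=5ms outcome=S: state=OPEN
  event#4 t=9ms outcome=F: state=OPEN
  event#5 t=10ms outcome=F: state=OPEN
  event#6 t=14ms outcome=S: state=CLOSED
  event#7 t=16ms outcome=F: state=CLOSED
  event#8 t=20ms outcome=S: state=CLOSED
  event#9 t=21ms outcome=F: state=CLOSED
  event#10 t=24ms outcome=S: state=CLOSED
  event#11 t=28ms outcome=F: state=CLOSED
  event#12 t=29ms outcome=S: state=CLOSED
  event#13 t=32ms outcome=F: state=CLOSED
  event#14 t=36ms outcome=F: state=OPEN
  event#15 t=39ms outcome=S: state=OPEN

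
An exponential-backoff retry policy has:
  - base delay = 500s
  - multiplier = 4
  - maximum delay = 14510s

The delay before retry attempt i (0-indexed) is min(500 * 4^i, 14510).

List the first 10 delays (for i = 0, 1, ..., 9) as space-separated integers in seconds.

Computing each delay:
  i=0: min(500*4^0, 14510) = 500
  i=1: min(500*4^1, 14510) = 2000
  i=2: min(500*4^2, 14510) = 8000
  i=3: min(500*4^3, 14510) = 14510
  i=4: min(500*4^4, 14510) = 14510
  i=5: min(500*4^5, 14510) = 14510
  i=6: min(500*4^6, 14510) = 14510
  i=7: min(500*4^7, 14510) = 14510
  i=8: min(500*4^8, 14510) = 14510
  i=9: min(500*4^9, 14510) = 14510

Answer: 500 2000 8000 14510 14510 14510 14510 14510 14510 14510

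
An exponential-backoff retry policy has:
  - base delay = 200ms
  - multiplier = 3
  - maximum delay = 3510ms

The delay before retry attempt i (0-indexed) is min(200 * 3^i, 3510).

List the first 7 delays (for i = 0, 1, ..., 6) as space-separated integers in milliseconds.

Computing each delay:
  i=0: min(200*3^0, 3510) = 200
  i=1: min(200*3^1, 3510) = 600
  i=2: min(200*3^2, 3510) = 1800
  i=3: min(200*3^3, 3510) = 3510
  i=4: min(200*3^4, 3510) = 3510
  i=5: min(200*3^5, 3510) = 3510
  i=6: min(200*3^6, 3510) = 3510

Answer: 200 600 1800 3510 3510 3510 3510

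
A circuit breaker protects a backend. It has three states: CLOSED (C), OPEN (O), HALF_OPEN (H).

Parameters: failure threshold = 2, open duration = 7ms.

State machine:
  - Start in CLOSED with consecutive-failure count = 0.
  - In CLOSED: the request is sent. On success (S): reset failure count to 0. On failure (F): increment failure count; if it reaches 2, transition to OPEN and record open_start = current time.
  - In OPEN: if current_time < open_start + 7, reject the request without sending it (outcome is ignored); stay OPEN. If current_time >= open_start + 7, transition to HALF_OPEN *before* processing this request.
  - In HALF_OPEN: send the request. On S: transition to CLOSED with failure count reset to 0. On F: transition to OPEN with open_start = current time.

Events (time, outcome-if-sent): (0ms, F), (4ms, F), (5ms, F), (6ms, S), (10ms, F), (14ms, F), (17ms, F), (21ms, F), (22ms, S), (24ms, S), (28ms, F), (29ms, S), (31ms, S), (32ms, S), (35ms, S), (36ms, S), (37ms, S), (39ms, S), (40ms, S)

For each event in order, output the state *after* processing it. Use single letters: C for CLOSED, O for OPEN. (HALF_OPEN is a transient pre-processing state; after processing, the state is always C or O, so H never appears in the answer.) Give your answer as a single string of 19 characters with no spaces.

Answer: COOOOOOOOOOOOOCCCCC

Derivation:
State after each event:
  event#1 t=0ms outcome=F: state=CLOSED
  event#2 t=4ms outcome=F: state=OPEN
  event#3 t=5ms outcome=F: state=OPEN
  event#4 t=6ms outcome=S: state=OPEN
  event#5 t=10ms outcome=F: state=OPEN
  event#6 t=14ms outcome=F: state=OPEN
  event#7 t=17ms outcome=F: state=OPEN
  event#8 t=21ms outcome=F: state=OPEN
  event#9 t=22ms outcome=S: state=OPEN
  event#10 t=24ms outcome=S: state=OPEN
  event#11 t=28ms outcome=F: state=OPEN
  event#12 t=29ms outcome=S: state=OPEN
  event#13 t=31ms outcome=S: state=OPEN
  event#14 t=32ms outcome=S: state=OPEN
  event#15 t=35ms outcome=S: state=CLOSED
  event#16 t=36ms outcome=S: state=CLOSED
  event#17 t=37ms outcome=S: state=CLOSED
  event#18 t=39ms outcome=S: state=CLOSED
  event#19 t=40ms outcome=S: state=CLOSED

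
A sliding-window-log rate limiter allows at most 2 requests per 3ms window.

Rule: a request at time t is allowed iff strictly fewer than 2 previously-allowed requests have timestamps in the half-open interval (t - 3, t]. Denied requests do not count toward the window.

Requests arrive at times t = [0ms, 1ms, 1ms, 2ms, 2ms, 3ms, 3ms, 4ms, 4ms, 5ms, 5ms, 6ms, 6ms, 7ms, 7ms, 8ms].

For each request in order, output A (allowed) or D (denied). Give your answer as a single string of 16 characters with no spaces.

Tracking allowed requests in the window:
  req#1 t=0ms: ALLOW
  req#2 t=1ms: ALLOW
  req#3 t=1ms: DENY
  req#4 t=2ms: DENY
  req#5 t=2ms: DENY
  req#6 t=3ms: ALLOW
  req#7 t=3ms: DENY
  req#8 t=4ms: ALLOW
  req#9 t=4ms: DENY
  req#10 t=5ms: DENY
  req#11 t=5ms: DENY
  req#12 t=6ms: ALLOW
  req#13 t=6ms: DENY
  req#14 t=7ms: ALLOW
  req#15 t=7ms: DENY
  req#16 t=8ms: DENY

Answer: AADDDADADDDADADD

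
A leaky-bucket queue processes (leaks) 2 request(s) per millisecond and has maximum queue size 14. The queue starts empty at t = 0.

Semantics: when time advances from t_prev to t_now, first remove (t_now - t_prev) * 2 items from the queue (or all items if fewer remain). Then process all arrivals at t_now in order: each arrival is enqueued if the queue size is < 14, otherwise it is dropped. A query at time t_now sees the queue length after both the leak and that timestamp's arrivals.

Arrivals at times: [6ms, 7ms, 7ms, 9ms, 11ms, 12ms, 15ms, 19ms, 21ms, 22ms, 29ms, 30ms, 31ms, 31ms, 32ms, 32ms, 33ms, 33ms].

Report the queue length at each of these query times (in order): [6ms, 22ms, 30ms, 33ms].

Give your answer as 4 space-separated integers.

Queue lengths at query times:
  query t=6ms: backlog = 1
  query t=22ms: backlog = 1
  query t=30ms: backlog = 1
  query t=33ms: backlog = 2

Answer: 1 1 1 2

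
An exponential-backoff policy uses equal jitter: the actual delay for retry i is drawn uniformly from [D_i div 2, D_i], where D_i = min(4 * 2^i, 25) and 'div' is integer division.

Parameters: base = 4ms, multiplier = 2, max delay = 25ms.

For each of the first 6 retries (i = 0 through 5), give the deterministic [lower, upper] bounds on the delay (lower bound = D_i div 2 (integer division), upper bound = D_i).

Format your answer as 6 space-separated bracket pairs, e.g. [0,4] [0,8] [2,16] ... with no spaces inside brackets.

Computing bounds per retry:
  i=0: D_i=min(4*2^0,25)=4, bounds=[2,4]
  i=1: D_i=min(4*2^1,25)=8, bounds=[4,8]
  i=2: D_i=min(4*2^2,25)=16, bounds=[8,16]
  i=3: D_i=min(4*2^3,25)=25, bounds=[12,25]
  i=4: D_i=min(4*2^4,25)=25, bounds=[12,25]
  i=5: D_i=min(4*2^5,25)=25, bounds=[12,25]

Answer: [2,4] [4,8] [8,16] [12,25] [12,25] [12,25]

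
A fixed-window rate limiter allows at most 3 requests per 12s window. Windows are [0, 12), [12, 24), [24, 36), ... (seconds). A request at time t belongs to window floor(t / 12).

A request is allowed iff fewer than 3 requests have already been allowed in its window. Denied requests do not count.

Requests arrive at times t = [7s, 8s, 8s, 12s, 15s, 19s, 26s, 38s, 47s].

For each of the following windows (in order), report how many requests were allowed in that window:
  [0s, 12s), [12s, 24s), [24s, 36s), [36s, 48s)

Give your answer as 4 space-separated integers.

Answer: 3 3 1 2

Derivation:
Processing requests:
  req#1 t=7s (window 0): ALLOW
  req#2 t=8s (window 0): ALLOW
  req#3 t=8s (window 0): ALLOW
  req#4 t=12s (window 1): ALLOW
  req#5 t=15s (window 1): ALLOW
  req#6 t=19s (window 1): ALLOW
  req#7 t=26s (window 2): ALLOW
  req#8 t=38s (window 3): ALLOW
  req#9 t=47s (window 3): ALLOW

Allowed counts by window: 3 3 1 2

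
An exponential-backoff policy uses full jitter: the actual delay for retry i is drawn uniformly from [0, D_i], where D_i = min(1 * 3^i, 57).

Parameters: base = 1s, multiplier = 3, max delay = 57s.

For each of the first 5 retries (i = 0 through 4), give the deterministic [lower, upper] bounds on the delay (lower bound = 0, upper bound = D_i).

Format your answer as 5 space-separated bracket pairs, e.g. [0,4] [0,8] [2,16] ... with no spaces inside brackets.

Computing bounds per retry:
  i=0: D_i=min(1*3^0,57)=1, bounds=[0,1]
  i=1: D_i=min(1*3^1,57)=3, bounds=[0,3]
  i=2: D_i=min(1*3^2,57)=9, bounds=[0,9]
  i=3: D_i=min(1*3^3,57)=27, bounds=[0,27]
  i=4: D_i=min(1*3^4,57)=57, bounds=[0,57]

Answer: [0,1] [0,3] [0,9] [0,27] [0,57]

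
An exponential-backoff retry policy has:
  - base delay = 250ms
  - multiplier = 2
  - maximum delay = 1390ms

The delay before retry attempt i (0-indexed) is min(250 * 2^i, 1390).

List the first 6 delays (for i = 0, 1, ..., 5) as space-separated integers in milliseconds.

Computing each delay:
  i=0: min(250*2^0, 1390) = 250
  i=1: min(250*2^1, 1390) = 500
  i=2: min(250*2^2, 1390) = 1000
  i=3: min(250*2^3, 1390) = 1390
  i=4: min(250*2^4, 1390) = 1390
  i=5: min(250*2^5, 1390) = 1390

Answer: 250 500 1000 1390 1390 1390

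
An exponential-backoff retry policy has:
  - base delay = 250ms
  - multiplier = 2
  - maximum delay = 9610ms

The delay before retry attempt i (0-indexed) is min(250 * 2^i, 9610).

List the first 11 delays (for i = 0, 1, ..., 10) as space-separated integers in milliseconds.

Computing each delay:
  i=0: min(250*2^0, 9610) = 250
  i=1: min(250*2^1, 9610) = 500
  i=2: min(250*2^2, 9610) = 1000
  i=3: min(250*2^3, 9610) = 2000
  i=4: min(250*2^4, 9610) = 4000
  i=5: min(250*2^5, 9610) = 8000
  i=6: min(250*2^6, 9610) = 9610
  i=7: min(250*2^7, 9610) = 9610
  i=8: min(250*2^8, 9610) = 9610
  i=9: min(250*2^9, 9610) = 9610
  i=10: min(250*2^10, 9610) = 9610

Answer: 250 500 1000 2000 4000 8000 9610 9610 9610 9610 9610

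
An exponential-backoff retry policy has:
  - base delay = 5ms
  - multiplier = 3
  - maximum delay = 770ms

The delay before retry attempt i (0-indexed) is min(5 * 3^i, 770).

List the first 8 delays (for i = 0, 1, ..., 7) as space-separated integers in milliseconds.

Computing each delay:
  i=0: min(5*3^0, 770) = 5
  i=1: min(5*3^1, 770) = 15
  i=2: min(5*3^2, 770) = 45
  i=3: min(5*3^3, 770) = 135
  i=4: min(5*3^4, 770) = 405
  i=5: min(5*3^5, 770) = 770
  i=6: min(5*3^6, 770) = 770
  i=7: min(5*3^7, 770) = 770

Answer: 5 15 45 135 405 770 770 770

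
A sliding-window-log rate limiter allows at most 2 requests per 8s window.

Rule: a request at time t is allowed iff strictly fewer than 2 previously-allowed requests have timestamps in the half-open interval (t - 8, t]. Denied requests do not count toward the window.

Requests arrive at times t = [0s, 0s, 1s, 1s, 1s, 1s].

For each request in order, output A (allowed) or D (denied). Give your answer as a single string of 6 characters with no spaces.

Tracking allowed requests in the window:
  req#1 t=0s: ALLOW
  req#2 t=0s: ALLOW
  req#3 t=1s: DENY
  req#4 t=1s: DENY
  req#5 t=1s: DENY
  req#6 t=1s: DENY

Answer: AADDDD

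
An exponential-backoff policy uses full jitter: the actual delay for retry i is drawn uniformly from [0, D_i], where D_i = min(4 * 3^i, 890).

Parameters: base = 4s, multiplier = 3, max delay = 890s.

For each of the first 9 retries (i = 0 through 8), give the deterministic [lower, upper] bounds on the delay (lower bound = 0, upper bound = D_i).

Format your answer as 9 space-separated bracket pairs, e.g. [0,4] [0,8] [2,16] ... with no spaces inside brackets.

Answer: [0,4] [0,12] [0,36] [0,108] [0,324] [0,890] [0,890] [0,890] [0,890]

Derivation:
Computing bounds per retry:
  i=0: D_i=min(4*3^0,890)=4, bounds=[0,4]
  i=1: D_i=min(4*3^1,890)=12, bounds=[0,12]
  i=2: D_i=min(4*3^2,890)=36, bounds=[0,36]
  i=3: D_i=min(4*3^3,890)=108, bounds=[0,108]
  i=4: D_i=min(4*3^4,890)=324, bounds=[0,324]
  i=5: D_i=min(4*3^5,890)=890, bounds=[0,890]
  i=6: D_i=min(4*3^6,890)=890, bounds=[0,890]
  i=7: D_i=min(4*3^7,890)=890, bounds=[0,890]
  i=8: D_i=min(4*3^8,890)=890, bounds=[0,890]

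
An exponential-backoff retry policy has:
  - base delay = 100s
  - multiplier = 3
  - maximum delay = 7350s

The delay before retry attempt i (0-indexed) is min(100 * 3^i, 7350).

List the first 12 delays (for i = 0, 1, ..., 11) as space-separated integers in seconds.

Answer: 100 300 900 2700 7350 7350 7350 7350 7350 7350 7350 7350

Derivation:
Computing each delay:
  i=0: min(100*3^0, 7350) = 100
  i=1: min(100*3^1, 7350) = 300
  i=2: min(100*3^2, 7350) = 900
  i=3: min(100*3^3, 7350) = 2700
  i=4: min(100*3^4, 7350) = 7350
  i=5: min(100*3^5, 7350) = 7350
  i=6: min(100*3^6, 7350) = 7350
  i=7: min(100*3^7, 7350) = 7350
  i=8: min(100*3^8, 7350) = 7350
  i=9: min(100*3^9, 7350) = 7350
  i=10: min(100*3^10, 7350) = 7350
  i=11: min(100*3^11, 7350) = 7350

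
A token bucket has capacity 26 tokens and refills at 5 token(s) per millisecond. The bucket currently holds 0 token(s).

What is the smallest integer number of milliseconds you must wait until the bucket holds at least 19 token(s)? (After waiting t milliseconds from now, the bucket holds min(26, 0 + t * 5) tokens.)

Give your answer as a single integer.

Need 0 + t * 5 >= 19, so t >= 19/5.
Smallest integer t = ceil(19/5) = 4.

Answer: 4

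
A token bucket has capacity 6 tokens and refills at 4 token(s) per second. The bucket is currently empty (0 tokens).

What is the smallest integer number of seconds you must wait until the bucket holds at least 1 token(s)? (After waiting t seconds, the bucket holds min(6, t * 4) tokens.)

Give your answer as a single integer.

Answer: 1

Derivation:
Need t * 4 >= 1, so t >= 1/4.
Smallest integer t = ceil(1/4) = 1.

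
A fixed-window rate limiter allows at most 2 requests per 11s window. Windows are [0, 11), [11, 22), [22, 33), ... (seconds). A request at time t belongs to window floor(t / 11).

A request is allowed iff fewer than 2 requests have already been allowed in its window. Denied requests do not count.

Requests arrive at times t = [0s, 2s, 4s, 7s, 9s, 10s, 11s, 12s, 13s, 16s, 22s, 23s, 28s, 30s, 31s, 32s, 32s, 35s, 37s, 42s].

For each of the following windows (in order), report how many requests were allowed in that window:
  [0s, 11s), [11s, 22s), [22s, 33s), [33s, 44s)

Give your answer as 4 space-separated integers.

Processing requests:
  req#1 t=0s (window 0): ALLOW
  req#2 t=2s (window 0): ALLOW
  req#3 t=4s (window 0): DENY
  req#4 t=7s (window 0): DENY
  req#5 t=9s (window 0): DENY
  req#6 t=10s (window 0): DENY
  req#7 t=11s (window 1): ALLOW
  req#8 t=12s (window 1): ALLOW
  req#9 t=13s (window 1): DENY
  req#10 t=16s (window 1): DENY
  req#11 t=22s (window 2): ALLOW
  req#12 t=23s (window 2): ALLOW
  req#13 t=28s (window 2): DENY
  req#14 t=30s (window 2): DENY
  req#15 t=31s (window 2): DENY
  req#16 t=32s (window 2): DENY
  req#17 t=32s (window 2): DENY
  req#18 t=35s (window 3): ALLOW
  req#19 t=37s (window 3): ALLOW
  req#20 t=42s (window 3): DENY

Allowed counts by window: 2 2 2 2

Answer: 2 2 2 2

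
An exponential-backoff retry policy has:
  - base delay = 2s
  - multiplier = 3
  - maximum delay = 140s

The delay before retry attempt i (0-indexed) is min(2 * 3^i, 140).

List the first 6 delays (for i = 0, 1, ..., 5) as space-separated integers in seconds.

Computing each delay:
  i=0: min(2*3^0, 140) = 2
  i=1: min(2*3^1, 140) = 6
  i=2: min(2*3^2, 140) = 18
  i=3: min(2*3^3, 140) = 54
  i=4: min(2*3^4, 140) = 140
  i=5: min(2*3^5, 140) = 140

Answer: 2 6 18 54 140 140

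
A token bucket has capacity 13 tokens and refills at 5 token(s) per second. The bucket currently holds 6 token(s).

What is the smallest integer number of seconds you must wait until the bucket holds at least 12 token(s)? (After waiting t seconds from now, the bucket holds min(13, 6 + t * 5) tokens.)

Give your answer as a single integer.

Need 6 + t * 5 >= 12, so t >= 6/5.
Smallest integer t = ceil(6/5) = 2.

Answer: 2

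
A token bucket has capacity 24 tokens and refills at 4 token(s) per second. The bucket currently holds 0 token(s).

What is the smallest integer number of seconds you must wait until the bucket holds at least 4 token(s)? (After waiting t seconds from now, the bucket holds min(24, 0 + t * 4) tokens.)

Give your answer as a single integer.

Answer: 1

Derivation:
Need 0 + t * 4 >= 4, so t >= 4/4.
Smallest integer t = ceil(4/4) = 1.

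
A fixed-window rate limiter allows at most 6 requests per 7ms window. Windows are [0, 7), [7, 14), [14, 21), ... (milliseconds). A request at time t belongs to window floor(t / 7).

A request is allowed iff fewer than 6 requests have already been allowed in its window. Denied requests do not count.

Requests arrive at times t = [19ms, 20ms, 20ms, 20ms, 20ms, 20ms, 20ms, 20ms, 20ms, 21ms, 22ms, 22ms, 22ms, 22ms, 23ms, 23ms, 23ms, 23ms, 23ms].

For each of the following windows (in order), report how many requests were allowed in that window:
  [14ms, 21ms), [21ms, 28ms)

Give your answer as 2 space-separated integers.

Answer: 6 6

Derivation:
Processing requests:
  req#1 t=19ms (window 2): ALLOW
  req#2 t=20ms (window 2): ALLOW
  req#3 t=20ms (window 2): ALLOW
  req#4 t=20ms (window 2): ALLOW
  req#5 t=20ms (window 2): ALLOW
  req#6 t=20ms (window 2): ALLOW
  req#7 t=20ms (window 2): DENY
  req#8 t=20ms (window 2): DENY
  req#9 t=20ms (window 2): DENY
  req#10 t=21ms (window 3): ALLOW
  req#11 t=22ms (window 3): ALLOW
  req#12 t=22ms (window 3): ALLOW
  req#13 t=22ms (window 3): ALLOW
  req#14 t=22ms (window 3): ALLOW
  req#15 t=23ms (window 3): ALLOW
  req#16 t=23ms (window 3): DENY
  req#17 t=23ms (window 3): DENY
  req#18 t=23ms (window 3): DENY
  req#19 t=23ms (window 3): DENY

Allowed counts by window: 6 6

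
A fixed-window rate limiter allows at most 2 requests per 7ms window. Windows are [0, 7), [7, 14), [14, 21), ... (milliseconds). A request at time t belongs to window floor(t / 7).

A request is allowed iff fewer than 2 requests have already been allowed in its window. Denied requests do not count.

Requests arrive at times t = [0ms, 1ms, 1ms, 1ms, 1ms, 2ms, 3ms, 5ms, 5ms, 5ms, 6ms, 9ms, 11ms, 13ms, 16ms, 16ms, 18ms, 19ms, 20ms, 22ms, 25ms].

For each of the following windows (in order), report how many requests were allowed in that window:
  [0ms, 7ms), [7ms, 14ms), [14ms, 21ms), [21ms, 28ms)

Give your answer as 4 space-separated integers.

Answer: 2 2 2 2

Derivation:
Processing requests:
  req#1 t=0ms (window 0): ALLOW
  req#2 t=1ms (window 0): ALLOW
  req#3 t=1ms (window 0): DENY
  req#4 t=1ms (window 0): DENY
  req#5 t=1ms (window 0): DENY
  req#6 t=2ms (window 0): DENY
  req#7 t=3ms (window 0): DENY
  req#8 t=5ms (window 0): DENY
  req#9 t=5ms (window 0): DENY
  req#10 t=5ms (window 0): DENY
  req#11 t=6ms (window 0): DENY
  req#12 t=9ms (window 1): ALLOW
  req#13 t=11ms (window 1): ALLOW
  req#14 t=13ms (window 1): DENY
  req#15 t=16ms (window 2): ALLOW
  req#16 t=16ms (window 2): ALLOW
  req#17 t=18ms (window 2): DENY
  req#18 t=19ms (window 2): DENY
  req#19 t=20ms (window 2): DENY
  req#20 t=22ms (window 3): ALLOW
  req#21 t=25ms (window 3): ALLOW

Allowed counts by window: 2 2 2 2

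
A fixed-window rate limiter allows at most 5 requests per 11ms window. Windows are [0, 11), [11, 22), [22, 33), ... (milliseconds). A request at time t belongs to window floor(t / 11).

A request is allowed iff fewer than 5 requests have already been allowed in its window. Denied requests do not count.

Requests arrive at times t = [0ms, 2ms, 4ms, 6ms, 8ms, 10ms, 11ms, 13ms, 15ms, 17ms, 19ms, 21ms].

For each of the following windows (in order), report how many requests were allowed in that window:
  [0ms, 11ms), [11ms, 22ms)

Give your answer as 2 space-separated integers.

Answer: 5 5

Derivation:
Processing requests:
  req#1 t=0ms (window 0): ALLOW
  req#2 t=2ms (window 0): ALLOW
  req#3 t=4ms (window 0): ALLOW
  req#4 t=6ms (window 0): ALLOW
  req#5 t=8ms (window 0): ALLOW
  req#6 t=10ms (window 0): DENY
  req#7 t=11ms (window 1): ALLOW
  req#8 t=13ms (window 1): ALLOW
  req#9 t=15ms (window 1): ALLOW
  req#10 t=17ms (window 1): ALLOW
  req#11 t=19ms (window 1): ALLOW
  req#12 t=21ms (window 1): DENY

Allowed counts by window: 5 5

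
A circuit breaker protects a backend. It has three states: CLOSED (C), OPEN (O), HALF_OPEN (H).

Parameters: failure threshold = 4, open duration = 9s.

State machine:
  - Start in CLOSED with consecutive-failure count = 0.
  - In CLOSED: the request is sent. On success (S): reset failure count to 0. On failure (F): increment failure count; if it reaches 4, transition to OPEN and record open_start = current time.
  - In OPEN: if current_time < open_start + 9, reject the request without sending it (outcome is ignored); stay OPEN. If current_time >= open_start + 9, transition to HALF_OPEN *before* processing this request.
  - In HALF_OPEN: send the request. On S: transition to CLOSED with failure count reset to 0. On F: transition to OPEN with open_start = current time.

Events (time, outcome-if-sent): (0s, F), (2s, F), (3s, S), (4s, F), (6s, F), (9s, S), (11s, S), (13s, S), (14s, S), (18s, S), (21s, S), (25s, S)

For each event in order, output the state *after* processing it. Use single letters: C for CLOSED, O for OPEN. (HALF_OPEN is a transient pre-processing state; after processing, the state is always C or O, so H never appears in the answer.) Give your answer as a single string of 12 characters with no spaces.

Answer: CCCCCCCCCCCC

Derivation:
State after each event:
  event#1 t=0s outcome=F: state=CLOSED
  event#2 t=2s outcome=F: state=CLOSED
  event#3 t=3s outcome=S: state=CLOSED
  event#4 t=4s outcome=F: state=CLOSED
  event#5 t=6s outcome=F: state=CLOSED
  event#6 t=9s outcome=S: state=CLOSED
  event#7 t=11s outcome=S: state=CLOSED
  event#8 t=13s outcome=S: state=CLOSED
  event#9 t=14s outcome=S: state=CLOSED
  event#10 t=18s outcome=S: state=CLOSED
  event#11 t=21s outcome=S: state=CLOSED
  event#12 t=25s outcome=S: state=CLOSED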